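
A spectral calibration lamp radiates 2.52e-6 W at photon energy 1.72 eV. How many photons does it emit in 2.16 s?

1.98e13 photons

Total energy: E_total = P·t = 2.52e-6 × 2.16 = 5.443e-6 J.
Per-photon energy: E = 2.756e-19 J.
N = E_total / E_photon = 1.98e13.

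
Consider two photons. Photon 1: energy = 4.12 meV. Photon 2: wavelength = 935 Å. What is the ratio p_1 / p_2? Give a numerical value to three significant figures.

p_1 = 2.202 × 10^-30 kg·m/s (from energy = 4.12 meV, via p = E/c).
p_2 = 7.087 × 10^-27 kg·m/s (from wavelength = 935 Å, via p = h/λ).
Ratio = 2.202 × 10^-30 / 7.087 × 10^-27 = 3.11 × 10^-4.

3.11 × 10^-4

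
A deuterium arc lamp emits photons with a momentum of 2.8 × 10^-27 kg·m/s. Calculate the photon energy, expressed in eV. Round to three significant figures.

The photon relation is E = pc, giving E = 8.394 × 10^-19 J.
Converting to eV: E = 5.239 eV ≈ 5.24 eV.

5.24 eV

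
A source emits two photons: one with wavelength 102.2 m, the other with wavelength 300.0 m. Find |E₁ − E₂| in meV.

Using E = hc/λ: E₁ = 1.9437e-27 J, E₂ = 6.6215e-28 J.
|ΔE| = |1.9437e-27 − 6.6215e-28| = 1.28e-27 J = 8.00e-6 meV.

8.00e-6 meV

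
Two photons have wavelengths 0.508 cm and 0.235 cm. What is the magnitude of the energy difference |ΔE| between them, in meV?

Using E = hc/λ: E₁ = 3.910e-23 J, E₂ = 8.453e-23 J.
|ΔE| = |3.910e-23 − 8.453e-23| = 4.54e-23 J = 0.284 meV.

0.284 meV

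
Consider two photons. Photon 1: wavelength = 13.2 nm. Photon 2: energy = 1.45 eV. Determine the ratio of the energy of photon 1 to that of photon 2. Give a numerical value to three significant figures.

64.8

E_1 = 1.505e-17 J (from wavelength = 13.2 nm, via E = hc/λ).
E_2 = 2.323e-19 J (from energy = 1.45 eV, via E given directly).
Ratio = 1.505e-17 / 2.323e-19 = 64.8.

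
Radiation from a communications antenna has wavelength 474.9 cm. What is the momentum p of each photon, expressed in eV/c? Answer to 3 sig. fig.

2.61e-7 eV/c

Convert to SI: λ = 474.9 cm = 4.749 m.
The photon relation is p = h/λ, giving p = 1.395e-34 kg·m/s.
Converting to eV/c: p = 2.611e-7 eV/c ≈ 2.61e-7 eV/c.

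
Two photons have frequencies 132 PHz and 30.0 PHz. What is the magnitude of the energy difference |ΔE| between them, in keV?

0.422 keV

Using E = hf: E₁ = 8.746 × 10^-17 J, E₂ = 1.988 × 10^-17 J.
|ΔE| = |8.746 × 10^-17 − 1.988 × 10^-17| = 6.76 × 10^-17 J = 0.422 keV.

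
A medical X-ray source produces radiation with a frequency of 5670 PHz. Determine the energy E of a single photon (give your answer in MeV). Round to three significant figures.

Use h = 6.62607015 × 10^-34 J·s, 1 eV = 1.602176634 × 10^-19 J.
First convert: f = 5670 PHz = 5.67 × 10^18 Hz.
Apply E = hf: E = 3.757 × 10^-15 J.
Converting to MeV: E = 0.02345 MeV ≈ 0.0234 MeV.

0.0234 MeV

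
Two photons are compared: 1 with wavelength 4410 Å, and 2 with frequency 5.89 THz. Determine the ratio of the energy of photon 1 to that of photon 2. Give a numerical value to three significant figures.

115

E_1 = 4.504e-19 J (from wavelength = 4410 Å, via E = hc/λ).
E_2 = 3.903e-21 J (from frequency = 5.89 THz, via E = hf).
Ratio = 4.504e-19 / 3.903e-21 = 115.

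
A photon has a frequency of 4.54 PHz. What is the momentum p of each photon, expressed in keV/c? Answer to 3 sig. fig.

0.0188 keV/c

Convert to SI: f = 4.54 PHz = 4.54e15 Hz.
The photon relation is p = hf/c, giving p = 1.003e-26 kg·m/s.
Converting to keV/c: p = 0.01878 keV/c ≈ 0.0188 keV/c.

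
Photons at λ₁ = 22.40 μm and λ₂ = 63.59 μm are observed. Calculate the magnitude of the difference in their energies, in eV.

0.0359 eV

Using E = hc/λ: E₁ = 8.8681e-21 J, E₂ = 3.1238e-21 J.
|ΔE| = |8.8681e-21 − 3.1238e-21| = 5.74e-21 J = 0.0359 eV.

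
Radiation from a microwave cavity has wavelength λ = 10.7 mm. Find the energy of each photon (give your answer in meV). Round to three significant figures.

0.116 meV

Take h = 6.62607015·10^-34 J·s, c = 2.99792458·10^8 m/s, 1 eV = 1.602176634·10^-19 J.
First convert: λ = 10.7 mm = 0.0107 m.
For a photon E = hc/λ, so E = 1.856·10^-23 J.
Converting to meV: E = 0.1159 meV ≈ 0.116 meV.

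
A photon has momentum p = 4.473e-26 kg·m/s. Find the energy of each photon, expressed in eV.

(c = 2.99792458e8 m/s, 1 eV = 1.602176634e-19 J.)
Since E = pc for a photon, E = 1.341e-17 J.
Converting to eV: E = 83.70 eV ≈ 83.7 eV.

83.7 eV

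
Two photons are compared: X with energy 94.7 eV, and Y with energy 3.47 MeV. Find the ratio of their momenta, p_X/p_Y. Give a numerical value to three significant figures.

2.73 × 10^-5

p_X = 5.061 × 10^-26 kg·m/s (from energy = 94.7 eV, via p = E/c).
p_Y = 1.854 × 10^-21 kg·m/s (from energy = 3.47 MeV, via p = E/c).
Ratio = 5.061 × 10^-26 / 1.854 × 10^-21 = 2.73 × 10^-5.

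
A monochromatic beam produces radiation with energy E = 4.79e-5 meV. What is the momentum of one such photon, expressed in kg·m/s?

Take c = 2.99792458e8 m/s, 1 eV = 1.602176634e-19 J.
First convert: E = 4.79e-5 meV = 7.6744e-27 J.
Apply p = E/c: p = 2.560e-35 kg·m/s.
So p ≈ 2.56e-35 kg·m/s.

2.56e-35 kg·m/s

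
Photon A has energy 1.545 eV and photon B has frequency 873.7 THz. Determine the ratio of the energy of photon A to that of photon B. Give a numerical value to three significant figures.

E_A = 2.475e-19 J (from energy = 1.545 eV, via E given directly).
E_B = 5.789e-19 J (from frequency = 873.7 THz, via E = hf).
Ratio = 2.475e-19 / 5.789e-19 = 0.428.

0.428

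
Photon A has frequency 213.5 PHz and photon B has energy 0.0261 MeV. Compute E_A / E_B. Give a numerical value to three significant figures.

E_A = 1.415·10^-16 J (from frequency = 213.5 PHz, via E = hf).
E_B = 4.182·10^-15 J (from energy = 0.0261 MeV, via E given directly).
Ratio = 1.415·10^-16 / 4.182·10^-15 = 0.0338.

0.0338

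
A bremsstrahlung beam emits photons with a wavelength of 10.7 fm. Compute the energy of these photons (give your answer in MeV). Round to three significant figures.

(h = 6.62607015e-34 J·s, c = 2.99792458e8 m/s, 1 eV = 1.602176634e-19 J.)
First convert: λ = 10.7 fm = 1.07e-14 m.
Since E = hc/λ for a photon, E = 1.856e-11 J.
Converting to MeV: E = 115.9 MeV ≈ 116 MeV.

116 MeV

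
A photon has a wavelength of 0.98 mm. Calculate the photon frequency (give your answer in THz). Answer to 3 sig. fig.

0.306 THz

Use c = 2.99792458e8 m/s.
First convert: λ = 0.98 mm = 9.8e-4 m.
For a photon f = c/λ, so f = 3.059e11 Hz.
Converting to THz: f = 0.3059 THz ≈ 0.306 THz.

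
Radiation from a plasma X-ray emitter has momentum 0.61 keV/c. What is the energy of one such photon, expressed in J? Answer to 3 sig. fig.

9.77e-17 J

Use c = 2.99792458e8 m/s, 1 eV = 1.602176634e-19 J.
In SI units: p = 0.61 keV/c = 3.2600e-25 kg·m/s.
The photon relation is E = pc, giving E = 9.773e-17 J.
So E ≈ 9.77e-17 J.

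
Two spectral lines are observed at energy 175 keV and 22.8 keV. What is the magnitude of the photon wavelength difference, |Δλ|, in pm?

47.3 pm

Using λ = hc/E: λ₁ = 7.085·10^-12 m, λ₂ = 5.438·10^-11 m.
|Δλ| = |7.085·10^-12 − 5.438·10^-11| = 4.73·10^-11 m = 47.3 pm.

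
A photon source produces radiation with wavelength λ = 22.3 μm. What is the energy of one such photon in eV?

0.0556 eV

Take h = 6.62607015e-34 J·s, c = 2.99792458e8 m/s, 1 eV = 1.602176634e-19 J.
Convert to SI: λ = 22.3 μm = 2.23e-5 m.
Apply E = hc/λ: E = 8.908e-21 J.
Converting to eV: E = 0.05560 eV ≈ 0.0556 eV.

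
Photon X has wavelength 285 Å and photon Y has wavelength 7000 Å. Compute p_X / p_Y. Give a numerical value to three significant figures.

p_X = 2.325 × 10^-26 kg·m/s (from wavelength = 285 Å, via p = h/λ).
p_Y = 9.466 × 10^-28 kg·m/s (from wavelength = 7000 Å, via p = h/λ).
Ratio = 2.325 × 10^-26 / 9.466 × 10^-28 = 24.6.

24.6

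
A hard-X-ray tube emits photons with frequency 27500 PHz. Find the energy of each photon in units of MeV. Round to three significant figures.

0.114 MeV

In SI units: f = 27500 PHz = 2.75 × 10^19 Hz.
The photon relation is E = hf, giving E = 1.822 × 10^-14 J.
Converting to MeV: E = 0.1137 MeV ≈ 0.114 MeV.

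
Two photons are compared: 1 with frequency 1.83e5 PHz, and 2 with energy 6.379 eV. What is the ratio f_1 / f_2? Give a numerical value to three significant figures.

1.19e5

f_1 = 1.830e20 Hz (from frequency = 1.83e5 PHz, via f given directly).
f_2 = 1.542e15 Hz (from energy = 6.379 eV, via f = E/h).
Ratio = 1.830e20 / 1.542e15 = 1.19e5.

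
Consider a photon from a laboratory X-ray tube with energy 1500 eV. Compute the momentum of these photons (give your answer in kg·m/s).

Take c = 2.99792458e8 m/s, 1 eV = 1.602176634e-19 J.
Convert to SI: E = 1500 eV = 2.4033e-16 J.
Since p = E/c for a photon, p = 8.016e-25 kg·m/s.
So p ≈ 8.02e-25 kg·m/s.

8.02e-25 kg·m/s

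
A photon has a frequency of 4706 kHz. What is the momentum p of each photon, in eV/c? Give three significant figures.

(h = 6.62607015 × 10^-34 J·s, c = 2.99792458 × 10^8 m/s, 1 eV = 1.602176634 × 10^-19 J.)
First convert: f = 4706 kHz = 4.706 × 10^6 Hz.
Since p = hf/c for a photon, p = 1.040 × 10^-35 kg·m/s.
Converting to eV/c: p = 1.946 × 10^-8 eV/c ≈ 1.95 × 10^-8 eV/c.

1.95 × 10^-8 eV/c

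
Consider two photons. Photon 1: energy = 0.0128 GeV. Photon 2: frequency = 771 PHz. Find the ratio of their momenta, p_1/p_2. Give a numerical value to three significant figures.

4010

p_1 = 6.841e-21 kg·m/s (from energy = 0.0128 GeV, via p = E/c).
p_2 = 1.704e-24 kg·m/s (from frequency = 771 PHz, via p = hf/c).
Ratio = 6.841e-21 / 1.704e-24 = 4010.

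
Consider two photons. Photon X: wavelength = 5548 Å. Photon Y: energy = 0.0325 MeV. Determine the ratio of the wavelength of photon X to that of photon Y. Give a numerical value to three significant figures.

λ_X = 5.548e-7 m (from wavelength = 5548 Å, via λ given directly).
λ_Y = 3.815e-11 m (from energy = 0.0325 MeV, via λ = hc/E).
Ratio = 5.548e-7 / 3.815e-11 = 1.45e4.

1.45e4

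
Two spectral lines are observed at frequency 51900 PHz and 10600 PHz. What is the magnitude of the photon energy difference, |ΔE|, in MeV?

0.171 MeV

Using E = hf: E₁ = 3.439e-14 J, E₂ = 7.024e-15 J.
|ΔE| = |3.439e-14 − 7.024e-15| = 2.74e-14 J = 0.171 MeV.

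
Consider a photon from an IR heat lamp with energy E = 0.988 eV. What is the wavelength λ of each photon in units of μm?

1.25 μm

Take h = 6.62607015 × 10^-34 J·s, c = 2.99792458 × 10^8 m/s, 1 eV = 1.602176634 × 10^-19 J.
Convert to SI: E = 0.988 eV = 1.5830 × 10^-19 J.
Apply λ = hc/E: λ = 1.255 × 10^-6 m.
Converting to μm: λ = 1.255 μm ≈ 1.25 μm.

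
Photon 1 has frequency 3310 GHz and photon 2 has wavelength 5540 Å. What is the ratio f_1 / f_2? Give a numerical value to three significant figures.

f_1 = 3.310e12 Hz (from frequency = 3310 GHz, via f given directly).
f_2 = 5.411e14 Hz (from wavelength = 5540 Å, via f = c/λ).
Ratio = 3.310e12 / 5.411e14 = 6.12e-3.

6.12e-3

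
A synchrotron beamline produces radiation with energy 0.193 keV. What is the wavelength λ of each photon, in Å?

(h = 6.62607015 × 10^-34 J·s, c = 2.99792458 × 10^8 m/s, 1 eV = 1.602176634 × 10^-19 J.)
Convert to SI: E = 0.193 keV = 3.0922 × 10^-17 J.
For a photon λ = hc/E, so λ = 6.424 × 10^-9 m.
Converting to Å: λ = 64.24 Å ≈ 64.2 Å.

64.2 Å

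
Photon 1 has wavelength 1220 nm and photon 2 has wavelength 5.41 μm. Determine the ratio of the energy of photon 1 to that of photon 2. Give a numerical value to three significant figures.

4.43

E_1 = 1.628 × 10^-19 J (from wavelength = 1220 nm, via E = hc/λ).
E_2 = 3.672 × 10^-20 J (from wavelength = 5.41 μm, via E = hc/λ).
Ratio = 1.628 × 10^-19 / 3.672 × 10^-20 = 4.43.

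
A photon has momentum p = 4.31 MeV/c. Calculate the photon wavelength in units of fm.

288 fm

Convert to SI: p = 4.31 MeV/c = 2.3034·10^-21 kg·m/s.
For a photon λ = h/p, so λ = 2.877·10^-13 m.
Converting to fm: λ = 287.7 fm ≈ 288 fm.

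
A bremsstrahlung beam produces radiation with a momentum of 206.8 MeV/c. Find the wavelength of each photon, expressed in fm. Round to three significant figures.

6.00 fm

In SI units: p = 206.8 MeV/c = 1.1052·10^-19 kg·m/s.
Since λ = h/p for a photon, λ = 5.995·10^-15 m.
Converting to fm: λ = 5.995 fm ≈ 6.00 fm.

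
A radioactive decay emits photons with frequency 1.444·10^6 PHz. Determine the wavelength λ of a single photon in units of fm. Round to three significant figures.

(c = 2.99792458·10^8 m/s.)
First convert: f = 1.444·10^6 PHz = 1.444·10^21 Hz.
For a photon λ = c/f, so λ = 2.076·10^-13 m.
Converting to fm: λ = 207.6 fm ≈ 208 fm.

208 fm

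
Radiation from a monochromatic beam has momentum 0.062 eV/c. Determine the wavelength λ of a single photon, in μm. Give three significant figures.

20.0 μm

In SI units: p = 0.062 eV/c = 3.3135 × 10^-29 kg·m/s.
The photon relation is λ = h/p, giving λ = 2.000 × 10^-5 m.
Converting to μm: λ = 20.00 μm ≈ 20.0 μm.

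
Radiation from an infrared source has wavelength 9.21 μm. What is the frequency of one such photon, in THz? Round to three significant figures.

32.6 THz

Use c = 2.99792458·10^8 m/s.
In SI units: λ = 9.21 μm = 9.21·10^-6 m.
For a photon f = c/λ, so f = 3.255·10^13 Hz.
Converting to THz: f = 32.55 THz ≈ 32.6 THz.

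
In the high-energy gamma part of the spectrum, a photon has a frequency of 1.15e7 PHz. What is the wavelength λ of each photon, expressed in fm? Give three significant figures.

In SI units: f = 1.15e7 PHz = 1.15e22 Hz.
Since λ = c/f for a photon, λ = 2.607e-14 m.
Converting to fm: λ = 26.07 fm ≈ 26.1 fm.

26.1 fm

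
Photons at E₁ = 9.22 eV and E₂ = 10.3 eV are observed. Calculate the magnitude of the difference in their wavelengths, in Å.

Using λ = hc/E: λ₁ = 1.345e-7 m, λ₂ = 1.204e-7 m.
|Δλ| = |1.345e-7 − 1.204e-7| = 1.41e-8 m = 141 Å.

141 Å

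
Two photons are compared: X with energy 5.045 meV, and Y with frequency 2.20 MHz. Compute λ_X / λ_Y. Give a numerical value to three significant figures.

λ_X = 2.458 × 10^-4 m (from energy = 5.045 meV, via λ = hc/E).
λ_Y = 136.3 m (from frequency = 2.20 MHz, via λ = c/f).
Ratio = 2.458 × 10^-4 / 136.3 = 1.80 × 10^-6.

1.80 × 10^-6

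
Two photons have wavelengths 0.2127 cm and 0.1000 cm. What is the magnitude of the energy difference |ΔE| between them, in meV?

0.657 meV

Using E = hc/λ: E₁ = 9.3392e-23 J, E₂ = 1.9864e-22 J.
|ΔE| = |9.3392e-23 − 1.9864e-22| = 1.05e-22 J = 0.657 meV.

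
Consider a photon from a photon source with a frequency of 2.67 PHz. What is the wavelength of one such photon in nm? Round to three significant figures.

Take c = 2.99792458 × 10^8 m/s.
First convert: f = 2.67 PHz = 2.67 × 10^15 Hz.
Since λ = c/f for a photon, λ = 1.123 × 10^-7 m.
Converting to nm: λ = 112.3 nm ≈ 112 nm.

112 nm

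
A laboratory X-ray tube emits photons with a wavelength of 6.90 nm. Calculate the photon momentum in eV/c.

180 eV/c

(h = 6.62607015·10^-34 J·s, c = 2.99792458·10^8 m/s, 1 eV = 1.602176634·10^-19 J.)
First convert: λ = 6.90 nm = 6.90·10^-9 m.
The photon relation is p = h/λ, giving p = 9.603·10^-26 kg·m/s.
Converting to eV/c: p = 179.7 eV/c ≈ 180 eV/c.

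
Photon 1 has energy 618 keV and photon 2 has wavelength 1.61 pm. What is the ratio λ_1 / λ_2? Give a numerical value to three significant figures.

λ_1 = 2.006e-12 m (from energy = 618 keV, via λ = hc/E).
λ_2 = 1.610e-12 m (from wavelength = 1.61 pm, via λ given directly).
Ratio = 2.006e-12 / 1.610e-12 = 1.25.

1.25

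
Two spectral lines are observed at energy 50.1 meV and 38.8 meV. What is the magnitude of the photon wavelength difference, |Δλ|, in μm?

7.21 μm

Using λ = hc/E: λ₁ = 2.475·10^-5 m, λ₂ = 3.195·10^-5 m.
|Δλ| = |2.475·10^-5 − 3.195·10^-5| = 7.21·10^-6 m = 7.21 μm.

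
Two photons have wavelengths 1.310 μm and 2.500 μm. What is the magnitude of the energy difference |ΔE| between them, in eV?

Using E = hc/λ: E₁ = 1.5164·10^-19 J, E₂ = 7.9458·10^-20 J.
|ΔE| = |1.5164·10^-19 − 7.9458·10^-20| = 7.22·10^-20 J = 0.451 eV.

0.451 eV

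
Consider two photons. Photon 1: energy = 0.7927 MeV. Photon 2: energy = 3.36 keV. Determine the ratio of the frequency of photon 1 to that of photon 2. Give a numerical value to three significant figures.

f_1 = 1.917e20 Hz (from energy = 0.7927 MeV, via f = E/h).
f_2 = 8.124e17 Hz (from energy = 3.36 keV, via f = E/h).
Ratio = 1.917e20 / 8.124e17 = 236.

236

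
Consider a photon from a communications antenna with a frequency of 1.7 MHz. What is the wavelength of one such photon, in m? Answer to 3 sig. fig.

Take c = 2.99792458e8 m/s.
First convert: f = 1.7 MHz = 1.7e6 Hz.
Apply λ = c/f: λ = 176.3 m.
So λ ≈ 176 m.

176 m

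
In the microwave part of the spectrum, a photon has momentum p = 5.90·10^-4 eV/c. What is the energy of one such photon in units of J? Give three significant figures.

First convert: p = 5.90·10^-4 eV/c = 3.1531·10^-31 kg·m/s.
For a photon E = pc, so E = 9.453·10^-23 J.
So E ≈ 9.45·10^-23 J.

9.45·10^-23 J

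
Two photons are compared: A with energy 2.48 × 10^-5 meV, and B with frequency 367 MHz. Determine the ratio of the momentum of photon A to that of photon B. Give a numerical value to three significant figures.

0.0163

p_A = 1.325 × 10^-35 kg·m/s (from energy = 2.48 × 10^-5 meV, via p = E/c).
p_B = 8.112 × 10^-34 kg·m/s (from frequency = 367 MHz, via p = hf/c).
Ratio = 1.325 × 10^-35 / 8.112 × 10^-34 = 0.0163.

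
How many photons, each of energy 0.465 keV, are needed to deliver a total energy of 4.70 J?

Per-photon energy: E = 7.450·10^-17 J (from energy = 0.465 keV).
N = E_total / E_photon = 4.70 J / 7.450·10^-17 J = 6.31·10^16.

6.31·10^16 photons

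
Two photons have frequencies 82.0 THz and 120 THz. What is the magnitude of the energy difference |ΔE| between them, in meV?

Using E = hf: E₁ = 5.433·10^-20 J, E₂ = 7.951·10^-20 J.
|ΔE| = |5.433·10^-20 − 7.951·10^-20| = 2.52·10^-20 J = 157 meV.

157 meV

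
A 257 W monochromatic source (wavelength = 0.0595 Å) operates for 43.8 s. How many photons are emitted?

Total energy: E_total = P·t = 257 × 43.8 = 11260 J.
Per-photon energy: E = 3.339e-14 J.
N = E_total / E_photon = 3.37e17.

3.37e17 photons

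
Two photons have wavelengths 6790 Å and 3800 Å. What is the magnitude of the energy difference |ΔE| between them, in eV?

1.44 eV

Using E = hc/λ: E₁ = 2.926·10^-19 J, E₂ = 5.227·10^-19 J.
|ΔE| = |2.926·10^-19 − 5.227·10^-19| = 2.30·10^-19 J = 1.44 eV.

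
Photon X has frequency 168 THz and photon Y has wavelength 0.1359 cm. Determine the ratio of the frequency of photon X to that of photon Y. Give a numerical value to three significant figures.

762

f_X = 1.680e14 Hz (from frequency = 168 THz, via f given directly).
f_Y = 2.206e11 Hz (from wavelength = 0.1359 cm, via f = c/λ).
Ratio = 1.680e14 / 2.206e11 = 762.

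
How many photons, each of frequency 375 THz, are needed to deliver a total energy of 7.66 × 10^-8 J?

3.08 × 10^11 photons

Per-photon energy: E = 2.485 × 10^-19 J (from frequency = 375 THz).
N = E_total / E_photon = 7.66 × 10^-8 J / 2.485 × 10^-19 J = 3.08 × 10^11.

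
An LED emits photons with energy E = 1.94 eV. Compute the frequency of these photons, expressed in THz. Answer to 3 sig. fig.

(h = 6.62607015·10^-34 J·s, 1 eV = 1.602176634·10^-19 J.)
First convert: E = 1.94 eV = 3.1082·10^-19 J.
Since f = E/h for a photon, f = 4.691·10^14 Hz.
Converting to THz: f = 469.1 THz ≈ 469 THz.

469 THz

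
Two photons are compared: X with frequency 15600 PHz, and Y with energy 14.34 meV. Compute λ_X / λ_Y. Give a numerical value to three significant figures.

λ_X = 1.922·10^-11 m (from frequency = 15600 PHz, via λ = c/f).
λ_Y = 8.646·10^-5 m (from energy = 14.34 meV, via λ = hc/E).
Ratio = 1.922·10^-11 / 8.646·10^-5 = 2.22·10^-7.

2.22·10^-7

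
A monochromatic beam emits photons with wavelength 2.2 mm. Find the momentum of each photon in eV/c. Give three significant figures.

Use h = 6.62607015 × 10^-34 J·s, c = 2.99792458 × 10^8 m/s, 1 eV = 1.602176634 × 10^-19 J.
Convert to SI: λ = 2.2 mm = 0.0022 m.
Since p = h/λ for a photon, p = 3.012 × 10^-31 kg·m/s.
Converting to eV/c: p = 5.636 × 10^-4 eV/c ≈ 5.64 × 10^-4 eV/c.

5.64 × 10^-4 eV/c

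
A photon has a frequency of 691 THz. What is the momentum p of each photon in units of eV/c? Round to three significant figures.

2.86 eV/c

Use h = 6.62607015 × 10^-34 J·s, c = 2.99792458 × 10^8 m/s, 1 eV = 1.602176634 × 10^-19 J.
In SI units: f = 691 THz = 6.91 × 10^14 Hz.
Since p = hf/c for a photon, p = 1.527 × 10^-27 kg·m/s.
Converting to eV/c: p = 2.858 eV/c ≈ 2.86 eV/c.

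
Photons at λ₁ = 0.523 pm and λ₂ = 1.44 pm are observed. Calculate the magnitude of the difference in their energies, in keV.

1510 keV

Using E = hc/λ: E₁ = 3.798·10^-13 J, E₂ = 1.379·10^-13 J.
|ΔE| = |3.798·10^-13 − 1.379·10^-13| = 2.42·10^-13 J = 1510 keV.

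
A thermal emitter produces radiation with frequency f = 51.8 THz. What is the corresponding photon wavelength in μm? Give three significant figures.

5.79 μm

(c = 2.99792458e8 m/s.)
Convert to SI: f = 51.8 THz = 5.18e13 Hz.
The photon relation is λ = c/f, giving λ = 5.787e-6 m.
Converting to μm: λ = 5.787 μm ≈ 5.79 μm.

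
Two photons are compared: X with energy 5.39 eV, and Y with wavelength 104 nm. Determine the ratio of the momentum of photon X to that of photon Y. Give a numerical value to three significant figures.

p_X = 2.881·10^-27 kg·m/s (from energy = 5.39 eV, via p = E/c).
p_Y = 6.371·10^-27 kg·m/s (from wavelength = 104 nm, via p = h/λ).
Ratio = 2.881·10^-27 / 6.371·10^-27 = 0.452.

0.452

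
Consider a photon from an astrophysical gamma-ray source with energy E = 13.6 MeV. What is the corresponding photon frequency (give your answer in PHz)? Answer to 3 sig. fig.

Convert to SI: E = 13.6 MeV = 2.1790·10^-12 J.
The photon relation is f = E/h, giving f = 3.288·10^21 Hz.
Converting to PHz: f = 3.288·10^6 PHz ≈ 3.29·10^6 PHz.

3.29·10^6 PHz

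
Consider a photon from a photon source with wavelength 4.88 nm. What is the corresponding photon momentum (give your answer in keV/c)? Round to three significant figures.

0.254 keV/c

Use h = 6.62607015e-34 J·s, c = 2.99792458e8 m/s, 1 eV = 1.602176634e-19 J.
First convert: λ = 4.88 nm = 4.88e-9 m.
The photon relation is p = h/λ, giving p = 1.358e-25 kg·m/s.
Converting to keV/c: p = 0.2541 keV/c ≈ 0.254 keV/c.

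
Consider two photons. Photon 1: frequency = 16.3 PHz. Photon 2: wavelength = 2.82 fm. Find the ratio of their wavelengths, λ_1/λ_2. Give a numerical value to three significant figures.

λ_1 = 1.839e-8 m (from frequency = 16.3 PHz, via λ = c/f).
λ_2 = 2.820e-15 m (from wavelength = 2.82 fm, via λ given directly).
Ratio = 1.839e-8 / 2.820e-15 = 6.52e6.

6.52e6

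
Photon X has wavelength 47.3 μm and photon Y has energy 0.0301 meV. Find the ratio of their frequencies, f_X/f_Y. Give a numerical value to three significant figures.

871

f_X = 6.338e12 Hz (from wavelength = 47.3 μm, via f = c/λ).
f_Y = 7.278e9 Hz (from energy = 0.0301 meV, via f = E/h).
Ratio = 6.338e12 / 7.278e9 = 871.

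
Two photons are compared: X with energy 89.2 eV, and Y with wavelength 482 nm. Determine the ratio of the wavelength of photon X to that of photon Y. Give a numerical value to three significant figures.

0.0288

λ_X = 1.390 × 10^-8 m (from energy = 89.2 eV, via λ = hc/E).
λ_Y = 4.820 × 10^-7 m (from wavelength = 482 nm, via λ given directly).
Ratio = 1.390 × 10^-8 / 4.820 × 10^-7 = 0.0288.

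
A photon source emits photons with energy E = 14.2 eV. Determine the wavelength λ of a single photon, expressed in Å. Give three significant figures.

(h = 6.62607015 × 10^-34 J·s, c = 2.99792458 × 10^8 m/s, 1 eV = 1.602176634 × 10^-19 J.)
In SI units: E = 14.2 eV = 2.2751 × 10^-18 J.
For a photon λ = hc/E, so λ = 8.731 × 10^-8 m.
Converting to Å: λ = 873.1 Å ≈ 873 Å.

873 Å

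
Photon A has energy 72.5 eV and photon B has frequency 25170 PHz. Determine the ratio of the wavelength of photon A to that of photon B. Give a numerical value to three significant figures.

1440

λ_A = 1.710 × 10^-8 m (from energy = 72.5 eV, via λ = hc/E).
λ_B = 1.191 × 10^-11 m (from frequency = 25170 PHz, via λ = c/f).
Ratio = 1.710 × 10^-8 / 1.191 × 10^-11 = 1440.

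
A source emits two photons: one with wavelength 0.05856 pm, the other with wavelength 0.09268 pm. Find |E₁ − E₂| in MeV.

Using E = hc/λ: E₁ = 3.3922·10^-12 J, E₂ = 2.1433·10^-12 J.
|ΔE| = |3.3922·10^-12 − 2.1433·10^-12| = 1.25·10^-12 J = 7.79 MeV.

7.79 MeV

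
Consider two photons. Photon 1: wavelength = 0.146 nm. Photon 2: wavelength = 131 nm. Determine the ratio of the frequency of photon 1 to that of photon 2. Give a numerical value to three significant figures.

f_1 = 2.053e18 Hz (from wavelength = 0.146 nm, via f = c/λ).
f_2 = 2.288e15 Hz (from wavelength = 131 nm, via f = c/λ).
Ratio = 2.053e18 / 2.288e15 = 897.

897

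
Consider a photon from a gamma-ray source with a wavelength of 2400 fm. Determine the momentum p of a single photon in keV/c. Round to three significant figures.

517 keV/c

Use h = 6.62607015·10^-34 J·s, c = 2.99792458·10^8 m/s, 1 eV = 1.602176634·10^-19 J.
Convert to SI: λ = 2400 fm = 2.40·10^-12 m.
Since p = h/λ for a photon, p = 2.761·10^-22 kg·m/s.
Converting to keV/c: p = 516.6 keV/c ≈ 517 keV/c.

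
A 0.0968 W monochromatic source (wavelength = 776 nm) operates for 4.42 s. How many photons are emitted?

Total energy: E_total = P·t = 0.0968 × 4.42 = 0.4279 J.
Per-photon energy: E = 2.560·10^-19 J.
N = E_total / E_photon = 1.67·10^18.

1.67·10^18 photons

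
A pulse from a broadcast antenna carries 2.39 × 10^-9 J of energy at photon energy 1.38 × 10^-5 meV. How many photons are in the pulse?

Per-photon energy: E = 2.211 × 10^-27 J (from energy = 1.38 × 10^-5 meV).
N = E_total / E_photon = 2.39 × 10^-9 J / 2.211 × 10^-27 J = 1.08 × 10^18.

1.08 × 10^18 photons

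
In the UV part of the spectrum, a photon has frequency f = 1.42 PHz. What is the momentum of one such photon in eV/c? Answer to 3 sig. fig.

Convert to SI: f = 1.42 PHz = 1.42·10^15 Hz.
Apply p = hf/c: p = 3.139·10^-27 kg·m/s.
Converting to eV/c: p = 5.873 eV/c ≈ 5.87 eV/c.

5.87 eV/c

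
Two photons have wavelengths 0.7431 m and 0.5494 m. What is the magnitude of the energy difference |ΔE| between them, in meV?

Using E = hc/λ: E₁ = 2.6732·10^-25 J, E₂ = 3.6157·10^-25 J.
|ΔE| = |2.6732·10^-25 − 3.6157·10^-25| = 9.42·10^-26 J = 5.88·10^-4 meV.

5.88·10^-4 meV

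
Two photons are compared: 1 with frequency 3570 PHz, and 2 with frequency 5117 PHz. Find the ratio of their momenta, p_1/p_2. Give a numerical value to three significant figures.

0.698

p_1 = 7.890e-24 kg·m/s (from frequency = 3570 PHz, via p = hf/c).
p_2 = 1.131e-23 kg·m/s (from frequency = 5117 PHz, via p = hf/c).
Ratio = 7.890e-24 / 1.131e-23 = 0.698.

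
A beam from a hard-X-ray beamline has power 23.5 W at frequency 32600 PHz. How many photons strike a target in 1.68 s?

Total energy: E_total = P·t = 23.5 × 1.68 = 39.48 J.
Per-photon energy: E = 2.160e-14 J.
N = E_total / E_photon = 1.83e15.

1.83e15 photons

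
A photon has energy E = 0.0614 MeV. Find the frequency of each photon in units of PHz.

1.48e4 PHz

Use h = 6.62607015e-34 J·s, 1 eV = 1.602176634e-19 J.
First convert: E = 0.0614 MeV = 9.8374e-15 J.
Apply f = E/h: f = 1.485e19 Hz.
Converting to PHz: f = 14850 PHz ≈ 1.48e4 PHz.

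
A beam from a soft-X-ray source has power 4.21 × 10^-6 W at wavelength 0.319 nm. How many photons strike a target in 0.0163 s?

Total energy: E_total = P·t = 4.21 × 10^-6 × 0.0163 = 6.862 × 10^-8 J.
Per-photon energy: E = 6.227 × 10^-16 J.
N = E_total / E_photon = 1.10 × 10^8.

1.10 × 10^8 photons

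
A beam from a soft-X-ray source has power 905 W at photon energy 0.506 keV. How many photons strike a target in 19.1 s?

2.13e20 photons

Total energy: E_total = P·t = 905 × 19.1 = 17290 J.
Per-photon energy: E = 8.107e-17 J.
N = E_total / E_photon = 2.13e20.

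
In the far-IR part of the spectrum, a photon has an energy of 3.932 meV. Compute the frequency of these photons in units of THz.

0.951 THz

Take h = 6.62607015 × 10^-34 J·s, 1 eV = 1.602176634 × 10^-19 J.
Convert to SI: E = 3.932 meV = 6.2998 × 10^-22 J.
The photon relation is f = E/h, giving f = 9.508 × 10^11 Hz.
Converting to THz: f = 0.9508 THz ≈ 0.951 THz.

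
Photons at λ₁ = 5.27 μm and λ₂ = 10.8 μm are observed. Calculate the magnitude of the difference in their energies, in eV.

0.120 eV

Using E = hc/λ: E₁ = 3.769 × 10^-20 J, E₂ = 1.839 × 10^-20 J.
|ΔE| = |3.769 × 10^-20 − 1.839 × 10^-20| = 1.93 × 10^-20 J = 0.120 eV.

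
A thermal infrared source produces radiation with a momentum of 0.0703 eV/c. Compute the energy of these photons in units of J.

Use c = 2.99792458e8 m/s, 1 eV = 1.602176634e-19 J.
Convert to SI: p = 0.0703 eV/c = 3.7570e-29 kg·m/s.
The photon relation is E = pc, giving E = 1.126e-20 J.
So E ≈ 1.13e-20 J.

1.13e-20 J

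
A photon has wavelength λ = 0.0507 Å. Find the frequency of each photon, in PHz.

5.91 × 10^4 PHz

Use c = 2.99792458 × 10^8 m/s.
In SI units: λ = 0.0507 Å = 5.07 × 10^-12 m.
Since f = c/λ for a photon, f = 5.913 × 10^19 Hz.
Converting to PHz: f = 59130 PHz ≈ 5.91 × 10^4 PHz.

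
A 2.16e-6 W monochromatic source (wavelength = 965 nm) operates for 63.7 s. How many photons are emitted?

Total energy: E_total = P·t = 2.16e-6 × 63.7 = 1.376e-4 J.
Per-photon energy: E = 2.058e-19 J.
N = E_total / E_photon = 6.68e14.

6.68e14 photons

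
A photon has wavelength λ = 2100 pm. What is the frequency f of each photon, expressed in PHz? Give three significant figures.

143 PHz

(c = 2.99792458·10^8 m/s.)
Convert to SI: λ = 2100 pm = 2.1·10^-9 m.
Apply f = c/λ: f = 1.428·10^17 Hz.
Converting to PHz: f = 142.8 PHz ≈ 143 PHz.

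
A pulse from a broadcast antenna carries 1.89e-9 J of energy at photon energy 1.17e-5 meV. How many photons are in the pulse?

1.01e18 photons

Per-photon energy: E = 1.875e-27 J (from energy = 1.17e-5 meV).
N = E_total / E_photon = 1.89e-9 J / 1.875e-27 J = 1.01e18.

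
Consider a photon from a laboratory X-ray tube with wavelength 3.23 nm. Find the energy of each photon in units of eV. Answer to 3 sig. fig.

Convert to SI: λ = 3.23 nm = 3.23 × 10^-9 m.
For a photon E = hc/λ, so E = 6.150 × 10^-17 J.
Converting to eV: E = 383.9 eV ≈ 384 eV.

384 eV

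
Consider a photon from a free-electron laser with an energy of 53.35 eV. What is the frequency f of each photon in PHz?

(h = 6.62607015e-34 J·s, 1 eV = 1.602176634e-19 J.)
First convert: E = 53.35 eV = 8.5476e-18 J.
For a photon f = E/h, so f = 1.290e16 Hz.
Converting to PHz: f = 12.90 PHz ≈ 12.9 PHz.

12.9 PHz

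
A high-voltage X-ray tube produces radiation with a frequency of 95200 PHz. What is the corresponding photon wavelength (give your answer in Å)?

In SI units: f = 95200 PHz = 9.520 × 10^19 Hz.
For a photon λ = c/f, so λ = 3.149 × 10^-12 m.
Converting to Å: λ = 0.03149 Å ≈ 0.0315 Å.

0.0315 Å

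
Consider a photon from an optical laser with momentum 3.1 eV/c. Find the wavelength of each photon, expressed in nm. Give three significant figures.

400 nm

First convert: p = 3.1 eV/c = 1.6567 × 10^-27 kg·m/s.
Since λ = h/p for a photon, λ = 3.999 × 10^-7 m.
Converting to nm: λ = 399.9 nm ≈ 400 nm.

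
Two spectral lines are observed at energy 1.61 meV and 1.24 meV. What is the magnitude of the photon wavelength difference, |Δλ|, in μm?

230 μm

Using λ = hc/E: λ₁ = 7.701e-4 m, λ₂ = 9.999e-4 m.
|Δλ| = |7.701e-4 − 9.999e-4| = 2.30e-4 m = 230 μm.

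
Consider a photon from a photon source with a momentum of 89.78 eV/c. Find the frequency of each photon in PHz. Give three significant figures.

21.7 PHz

In SI units: p = 89.78 eV/c = 4.7981e-26 kg·m/s.
Apply f = pc/h: f = 2.171e16 Hz.
Converting to PHz: f = 21.71 PHz ≈ 21.7 PHz.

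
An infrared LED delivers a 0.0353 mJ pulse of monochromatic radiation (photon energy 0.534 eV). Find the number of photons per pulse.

Per-photon energy: E = 8.556e-20 J (from energy = 0.534 eV).
N = E_total / E_photon = 3.53e-5 J / 8.556e-20 J = 4.13e14.

4.13e14 photons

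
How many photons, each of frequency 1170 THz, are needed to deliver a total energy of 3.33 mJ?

4.30 × 10^15 photons

Per-photon energy: E = 7.753 × 10^-19 J (from frequency = 1170 THz).
N = E_total / E_photon = 0.00333 J / 7.753 × 10^-19 J = 4.30 × 10^15.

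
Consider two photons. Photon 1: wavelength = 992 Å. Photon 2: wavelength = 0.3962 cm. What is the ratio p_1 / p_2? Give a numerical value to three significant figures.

3.99 × 10^4

p_1 = 6.680 × 10^-27 kg·m/s (from wavelength = 992 Å, via p = h/λ).
p_2 = 1.672 × 10^-31 kg·m/s (from wavelength = 0.3962 cm, via p = h/λ).
Ratio = 6.680 × 10^-27 / 1.672 × 10^-31 = 3.99 × 10^4.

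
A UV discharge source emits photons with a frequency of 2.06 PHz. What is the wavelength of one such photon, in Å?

Use c = 2.99792458e8 m/s.
First convert: f = 2.06 PHz = 2.06e15 Hz.
For a photon λ = c/f, so λ = 1.455e-7 m.
Converting to Å: λ = 1455 Å ≈ 1460 Å.

1460 Å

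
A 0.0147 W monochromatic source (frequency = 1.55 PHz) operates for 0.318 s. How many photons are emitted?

Total energy: E_total = P·t = 0.0147 × 0.318 = 0.004675 J.
Per-photon energy: E = 1.027e-18 J.
N = E_total / E_photon = 4.55e15.

4.55e15 photons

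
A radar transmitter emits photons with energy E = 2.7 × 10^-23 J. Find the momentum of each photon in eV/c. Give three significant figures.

Take c = 2.99792458 × 10^8 m/s, 1 eV = 1.602176634 × 10^-19 J.
For a photon p = E/c, so p = 9.006 × 10^-32 kg·m/s.
Converting to eV/c: p = 1.685 × 10^-4 eV/c ≈ 1.69 × 10^-4 eV/c.

1.69 × 10^-4 eV/c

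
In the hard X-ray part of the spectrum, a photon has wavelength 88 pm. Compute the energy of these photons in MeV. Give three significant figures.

0.0141 MeV

Use h = 6.62607015e-34 J·s, c = 2.99792458e8 m/s, 1 eV = 1.602176634e-19 J.
In SI units: λ = 88 pm = 8.8e-11 m.
For a photon E = hc/λ, so E = 2.257e-15 J.
Converting to MeV: E = 0.01409 MeV ≈ 0.0141 MeV.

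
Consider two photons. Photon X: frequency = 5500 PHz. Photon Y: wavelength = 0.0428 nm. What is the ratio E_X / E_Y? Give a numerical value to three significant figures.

E_X = 3.644e-15 J (from frequency = 5500 PHz, via E = hf).
E_Y = 4.641e-15 J (from wavelength = 0.0428 nm, via E = hc/λ).
Ratio = 3.644e-15 / 4.641e-15 = 0.785.

0.785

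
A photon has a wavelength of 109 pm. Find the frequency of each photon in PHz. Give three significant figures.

2750 PHz

(c = 2.99792458·10^8 m/s.)
In SI units: λ = 109 pm = 1.09·10^-10 m.
Apply f = c/λ: f = 2.750·10^18 Hz.
Converting to PHz: f = 2750 PHz ≈ 2750 PHz.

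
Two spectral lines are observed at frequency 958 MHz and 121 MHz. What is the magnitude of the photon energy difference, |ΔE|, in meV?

3.46 × 10^-3 meV

Using E = hf: E₁ = 6.348 × 10^-25 J, E₂ = 8.018 × 10^-26 J.
|ΔE| = |6.348 × 10^-25 − 8.018 × 10^-26| = 5.55 × 10^-25 J = 3.46 × 10^-3 meV.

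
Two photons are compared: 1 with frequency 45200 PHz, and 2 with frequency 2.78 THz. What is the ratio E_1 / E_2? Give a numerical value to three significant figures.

E_1 = 2.995 × 10^-14 J (from frequency = 45200 PHz, via E = hf).
E_2 = 1.842 × 10^-21 J (from frequency = 2.78 THz, via E = hf).
Ratio = 2.995 × 10^-14 / 1.842 × 10^-21 = 1.63 × 10^7.

1.63 × 10^7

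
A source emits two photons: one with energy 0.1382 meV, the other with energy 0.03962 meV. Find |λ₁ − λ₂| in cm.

2.23 cm

Using λ = hc/E: λ₁ = 0.0089714 m, λ₂ = 0.031293 m.
|Δλ| = |0.0089714 − 0.031293| = 0.0223 m = 2.23 cm.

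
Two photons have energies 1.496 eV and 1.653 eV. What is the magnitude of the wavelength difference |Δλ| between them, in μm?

Using λ = hc/E: λ₁ = 8.2877 × 10^-7 m, λ₂ = 7.5006 × 10^-7 m.
|Δλ| = |8.2877 × 10^-7 − 7.5006 × 10^-7| = 7.87 × 10^-8 m = 0.0787 μm.

0.0787 μm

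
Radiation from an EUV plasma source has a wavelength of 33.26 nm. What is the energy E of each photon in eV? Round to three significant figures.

37.3 eV

Take h = 6.62607015 × 10^-34 J·s, c = 2.99792458 × 10^8 m/s, 1 eV = 1.602176634 × 10^-19 J.
In SI units: λ = 33.26 nm = 3.326 × 10^-8 m.
Apply E = hc/λ: E = 5.972 × 10^-18 J.
Converting to eV: E = 37.28 eV ≈ 37.3 eV.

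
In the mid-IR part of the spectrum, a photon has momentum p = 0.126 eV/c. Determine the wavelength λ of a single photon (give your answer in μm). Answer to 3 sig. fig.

9.84 μm

Take h = 6.62607015e-34 J·s, c = 2.99792458e8 m/s, 1 eV = 1.602176634e-19 J.
Convert to SI: p = 0.126 eV/c = 6.7338e-29 kg·m/s.
Apply λ = h/p: λ = 9.840e-6 m.
Converting to μm: λ = 9.840 μm ≈ 9.84 μm.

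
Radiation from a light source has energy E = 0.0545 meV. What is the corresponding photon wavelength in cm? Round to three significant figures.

2.27 cm

Use h = 6.62607015e-34 J·s, c = 2.99792458e8 m/s, 1 eV = 1.602176634e-19 J.
Convert to SI: E = 0.0545 meV = 8.7319e-24 J.
For a photon λ = hc/E, so λ = 0.02275 m.
Converting to cm: λ = 2.275 cm ≈ 2.27 cm.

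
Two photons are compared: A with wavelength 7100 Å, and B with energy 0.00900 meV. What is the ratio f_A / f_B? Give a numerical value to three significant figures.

1.94 × 10^5

f_A = 4.222 × 10^14 Hz (from wavelength = 7100 Å, via f = c/λ).
f_B = 2.176 × 10^9 Hz (from energy = 0.00900 meV, via f = E/h).
Ratio = 4.222 × 10^14 / 2.176 × 10^9 = 1.94 × 10^5.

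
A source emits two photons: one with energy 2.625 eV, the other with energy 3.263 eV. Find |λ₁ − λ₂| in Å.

924 Å

Using λ = hc/E: λ₁ = 4.7232e-7 m, λ₂ = 3.7997e-7 m.
|Δλ| = |4.7232e-7 − 3.7997e-7| = 9.24e-8 m = 924 Å.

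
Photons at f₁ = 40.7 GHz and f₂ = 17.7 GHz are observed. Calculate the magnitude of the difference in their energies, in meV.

0.0951 meV

Using E = hf: E₁ = 2.697·10^-23 J, E₂ = 1.173·10^-23 J.
|ΔE| = |2.697·10^-23 − 1.173·10^-23| = 1.52·10^-23 J = 0.0951 meV.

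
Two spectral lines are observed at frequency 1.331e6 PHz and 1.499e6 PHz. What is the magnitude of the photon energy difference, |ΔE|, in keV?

695 keV

Using E = hf: E₁ = 8.8193e-13 J, E₂ = 9.9325e-13 J.
|ΔE| = |8.8193e-13 − 9.9325e-13| = 1.11e-13 J = 695 keV.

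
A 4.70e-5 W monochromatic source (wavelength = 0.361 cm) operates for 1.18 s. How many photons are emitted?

1.01e18 photons

Total energy: E_total = P·t = 4.70e-5 × 1.18 = 5.546e-5 J.
Per-photon energy: E = 5.503e-23 J.
N = E_total / E_photon = 1.01e18.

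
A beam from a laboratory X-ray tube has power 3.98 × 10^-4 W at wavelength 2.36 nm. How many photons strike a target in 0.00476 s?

2.25 × 10^10 photons

Total energy: E_total = P·t = 3.98 × 10^-4 × 0.00476 = 1.894 × 10^-6 J.
Per-photon energy: E = 8.417 × 10^-17 J.
N = E_total / E_photon = 2.25 × 10^10.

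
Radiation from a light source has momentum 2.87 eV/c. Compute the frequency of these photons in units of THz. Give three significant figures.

694 THz

Convert to SI: p = 2.87 eV/c = 1.5338 × 10^-27 kg·m/s.
For a photon f = pc/h, so f = 6.940 × 10^14 Hz.
Converting to THz: f = 694.0 THz ≈ 694 THz.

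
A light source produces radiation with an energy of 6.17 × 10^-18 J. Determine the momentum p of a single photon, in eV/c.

For a photon p = E/c, so p = 2.058 × 10^-26 kg·m/s.
Converting to eV/c: p = 38.51 eV/c ≈ 38.5 eV/c.

38.5 eV/c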